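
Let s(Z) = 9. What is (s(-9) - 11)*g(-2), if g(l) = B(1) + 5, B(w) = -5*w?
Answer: 0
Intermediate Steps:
g(l) = 0 (g(l) = -5*1 + 5 = -5 + 5 = 0)
(s(-9) - 11)*g(-2) = (9 - 11)*0 = -2*0 = 0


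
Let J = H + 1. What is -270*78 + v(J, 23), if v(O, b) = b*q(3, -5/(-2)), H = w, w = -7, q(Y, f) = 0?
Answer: -21060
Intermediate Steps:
H = -7
J = -6 (J = -7 + 1 = -6)
v(O, b) = 0 (v(O, b) = b*0 = 0)
-270*78 + v(J, 23) = -270*78 + 0 = -21060 + 0 = -21060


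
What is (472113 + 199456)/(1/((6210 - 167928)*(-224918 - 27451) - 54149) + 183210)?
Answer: 27408447281349217/7477268346835531 ≈ 3.6656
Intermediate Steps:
(472113 + 199456)/(1/((6210 - 167928)*(-224918 - 27451) - 54149) + 183210) = 671569/(1/(-161718*(-252369) - 54149) + 183210) = 671569/(1/(40812609942 - 54149) + 183210) = 671569/(1/40812555793 + 183210) = 671569/(7477268346835531/40812555793) = 671569*(40812555793/7477268346835531) = 27408447281349217/7477268346835531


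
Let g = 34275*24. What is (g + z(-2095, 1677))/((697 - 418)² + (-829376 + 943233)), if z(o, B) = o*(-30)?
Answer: 442725/95849 ≈ 4.6190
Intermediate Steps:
z(o, B) = -30*o
g = 822600
(g + z(-2095, 1677))/((697 - 418)² + (-829376 + 943233)) = (822600 - 30*(-2095))/((697 - 418)² + (-829376 + 943233)) = (822600 + 62850)/(279² + 113857) = 885450/(77841 + 113857) = 885450/191698 = 885450*(1/191698) = 442725/95849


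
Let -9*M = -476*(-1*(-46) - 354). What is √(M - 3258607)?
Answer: I*√29474071/3 ≈ 1809.7*I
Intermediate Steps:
M = -146608/9 (M = -(-476)*(-1*(-46) - 354)/9 = -(-476)*(46 - 354)/9 = -(-476)*(-308)/9 = -⅑*146608 = -146608/9 ≈ -16290.)
√(M - 3258607) = √(-146608/9 - 3258607) = √(-29474071/9) = I*√29474071/3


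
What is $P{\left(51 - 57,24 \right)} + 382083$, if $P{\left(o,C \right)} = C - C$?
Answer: $382083$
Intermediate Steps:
$P{\left(o,C \right)} = 0$
$P{\left(51 - 57,24 \right)} + 382083 = 0 + 382083 = 382083$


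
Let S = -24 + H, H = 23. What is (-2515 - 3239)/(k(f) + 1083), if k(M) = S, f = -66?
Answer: -2877/541 ≈ -5.3179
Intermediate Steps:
S = -1 (S = -24 + 23 = -1)
k(M) = -1
(-2515 - 3239)/(k(f) + 1083) = (-2515 - 3239)/(-1 + 1083) = -5754/1082 = -5754*1/1082 = -2877/541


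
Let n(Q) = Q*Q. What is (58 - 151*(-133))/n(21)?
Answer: 20141/441 ≈ 45.671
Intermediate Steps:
n(Q) = Q²
(58 - 151*(-133))/n(21) = (58 - 151*(-133))/(21²) = (58 + 20083)/441 = 20141*(1/441) = 20141/441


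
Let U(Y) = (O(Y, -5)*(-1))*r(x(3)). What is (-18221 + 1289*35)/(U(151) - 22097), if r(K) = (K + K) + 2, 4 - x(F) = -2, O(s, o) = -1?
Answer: -1582/1299 ≈ -1.2179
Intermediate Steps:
x(F) = 6 (x(F) = 4 - 1*(-2) = 4 + 2 = 6)
r(K) = 2 + 2*K (r(K) = 2*K + 2 = 2 + 2*K)
U(Y) = 14 (U(Y) = (-1*(-1))*(2 + 2*6) = 1*(2 + 12) = 1*14 = 14)
(-18221 + 1289*35)/(U(151) - 22097) = (-18221 + 1289*35)/(14 - 22097) = (-18221 + 45115)/(-22083) = 26894*(-1/22083) = -1582/1299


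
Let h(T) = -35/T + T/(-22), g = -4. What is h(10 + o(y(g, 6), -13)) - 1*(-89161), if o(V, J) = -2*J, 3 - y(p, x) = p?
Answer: 35306723/396 ≈ 89158.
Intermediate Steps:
y(p, x) = 3 - p
h(T) = -35/T - T/22 (h(T) = -35/T + T*(-1/22) = -35/T - T/22)
h(10 + o(y(g, 6), -13)) - 1*(-89161) = (-35/(10 - 2*(-13)) - (10 - 2*(-13))/22) - 1*(-89161) = (-35/(10 + 26) - (10 + 26)/22) + 89161 = (-35/36 - 1/22*36) + 89161 = (-35*1/36 - 18/11) + 89161 = (-35/36 - 18/11) + 89161 = -1033/396 + 89161 = 35306723/396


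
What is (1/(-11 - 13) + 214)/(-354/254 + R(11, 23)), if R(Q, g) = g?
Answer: 652145/65856 ≈ 9.9026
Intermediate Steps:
(1/(-11 - 13) + 214)/(-354/254 + R(11, 23)) = (1/(-11 - 13) + 214)/(-354/254 + 23) = (1/(-24) + 214)/(-354*1/254 + 23) = (-1/24 + 214)/(-177/127 + 23) = 5135/(24*(2744/127)) = (5135/24)*(127/2744) = 652145/65856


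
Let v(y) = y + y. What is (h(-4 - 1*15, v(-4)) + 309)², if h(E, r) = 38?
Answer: 120409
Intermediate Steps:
v(y) = 2*y
(h(-4 - 1*15, v(-4)) + 309)² = (38 + 309)² = 347² = 120409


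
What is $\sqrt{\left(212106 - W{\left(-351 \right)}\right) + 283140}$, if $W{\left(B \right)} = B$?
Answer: $73 \sqrt{93} \approx 703.99$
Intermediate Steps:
$\sqrt{\left(212106 - W{\left(-351 \right)}\right) + 283140} = \sqrt{\left(212106 - -351\right) + 283140} = \sqrt{\left(212106 + 351\right) + 283140} = \sqrt{212457 + 283140} = \sqrt{495597} = 73 \sqrt{93}$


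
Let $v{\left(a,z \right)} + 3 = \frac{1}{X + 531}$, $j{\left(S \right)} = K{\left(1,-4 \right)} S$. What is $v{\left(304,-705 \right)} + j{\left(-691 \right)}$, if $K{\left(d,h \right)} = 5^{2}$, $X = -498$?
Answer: $- \frac{570173}{33} \approx -17278.0$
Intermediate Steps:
$K{\left(d,h \right)} = 25$
$j{\left(S \right)} = 25 S$
$v{\left(a,z \right)} = - \frac{98}{33}$ ($v{\left(a,z \right)} = -3 + \frac{1}{-498 + 531} = -3 + \frac{1}{33} = - \frac{98}{33}$)
$v{\left(304,-705 \right)} + j{\left(-691 \right)} = - \frac{98}{33} + 25 \left(-691\right) = - \frac{98}{33} - 17275 = - \frac{570173}{33}$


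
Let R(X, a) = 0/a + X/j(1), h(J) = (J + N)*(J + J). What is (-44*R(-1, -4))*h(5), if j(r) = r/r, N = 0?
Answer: 2200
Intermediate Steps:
h(J) = 2*J² (h(J) = (J + 0)*(J + J) = J*(2*J) = 2*J²)
j(r) = 1
R(X, a) = X (R(X, a) = 0/a + X/1 = 0 + X*1 = 0 + X = X)
(-44*R(-1, -4))*h(5) = (-44*(-1))*(2*5²) = 44*(2*25) = 44*50 = 2200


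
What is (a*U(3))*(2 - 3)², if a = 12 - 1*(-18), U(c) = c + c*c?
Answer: 360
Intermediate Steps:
U(c) = c + c²
a = 30 (a = 12 + 18 = 30)
(a*U(3))*(2 - 3)² = (30*(3*(1 + 3)))*(2 - 3)² = (30*(3*4))*(-1)² = (30*12)*1 = 360*1 = 360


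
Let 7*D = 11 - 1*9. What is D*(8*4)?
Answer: 64/7 ≈ 9.1429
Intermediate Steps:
D = 2/7 (D = (11 - 1*9)/7 = (11 - 9)/7 = (1/7)*2 = 2/7 ≈ 0.28571)
D*(8*4) = 2*(8*4)/7 = (2/7)*32 = 64/7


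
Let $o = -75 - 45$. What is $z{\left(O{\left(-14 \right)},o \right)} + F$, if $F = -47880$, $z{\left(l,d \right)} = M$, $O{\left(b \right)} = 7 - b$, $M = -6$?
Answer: $-47886$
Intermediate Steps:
$o = -120$ ($o = -75 - 45 = -120$)
$z{\left(l,d \right)} = -6$
$z{\left(O{\left(-14 \right)},o \right)} + F = -6 - 47880 = -47886$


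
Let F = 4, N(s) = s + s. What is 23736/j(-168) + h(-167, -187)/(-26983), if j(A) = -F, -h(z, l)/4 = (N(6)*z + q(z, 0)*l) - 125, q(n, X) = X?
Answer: -160125638/26983 ≈ -5934.3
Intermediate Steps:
N(s) = 2*s
h(z, l) = 500 - 48*z (h(z, l) = -4*(((2*6)*z + 0*l) - 125) = -4*((12*z + 0) - 125) = -4*(12*z - 125) = -4*(-125 + 12*z) = 500 - 48*z)
j(A) = -4 (j(A) = -1*4 = -4)
23736/j(-168) + h(-167, -187)/(-26983) = 23736/(-4) + (500 - 48*(-167))/(-26983) = 23736*(-1/4) + (500 + 8016)*(-1/26983) = -5934 + 8516*(-1/26983) = -5934 - 8516/26983 = -160125638/26983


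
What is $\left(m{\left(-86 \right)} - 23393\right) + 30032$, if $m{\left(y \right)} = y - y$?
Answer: $6639$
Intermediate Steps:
$m{\left(y \right)} = 0$
$\left(m{\left(-86 \right)} - 23393\right) + 30032 = \left(0 - 23393\right) + 30032 = -23393 + 30032 = 6639$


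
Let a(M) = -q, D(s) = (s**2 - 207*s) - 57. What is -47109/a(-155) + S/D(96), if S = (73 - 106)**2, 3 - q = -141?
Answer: 56057989/171408 ≈ 327.04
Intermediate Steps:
q = 144 (q = 3 - 1*(-141) = 3 + 141 = 144)
D(s) = -57 + s**2 - 207*s
S = 1089 (S = (-33)**2 = 1089)
a(M) = -144 (a(M) = -1*144 = -144)
-47109/a(-155) + S/D(96) = -47109/(-144) + 1089/(-57 + 96**2 - 207*96) = -47109*(-1/144) + 1089/(-57 + 9216 - 19872) = 15703/48 + 1089/(-10713) = 15703/48 + 1089*(-1/10713) = 15703/48 - 363/3571 = 56057989/171408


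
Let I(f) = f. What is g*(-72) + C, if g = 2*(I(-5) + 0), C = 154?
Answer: 874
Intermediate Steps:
g = -10 (g = 2*(-5 + 0) = 2*(-5) = -10)
g*(-72) + C = -10*(-72) + 154 = 720 + 154 = 874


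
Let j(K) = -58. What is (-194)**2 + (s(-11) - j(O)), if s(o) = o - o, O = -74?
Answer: 37694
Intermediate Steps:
s(o) = 0
(-194)**2 + (s(-11) - j(O)) = (-194)**2 + (0 - 1*(-58)) = 37636 + (0 + 58) = 37636 + 58 = 37694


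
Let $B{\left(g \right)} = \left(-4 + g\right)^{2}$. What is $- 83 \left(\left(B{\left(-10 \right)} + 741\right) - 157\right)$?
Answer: $-64740$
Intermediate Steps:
$- 83 \left(\left(B{\left(-10 \right)} + 741\right) - 157\right) = - 83 \left(\left(\left(-4 - 10\right)^{2} + 741\right) - 157\right) = - 83 \left(\left(\left(-14\right)^{2} + 741\right) - 157\right) = - 83 \left(\left(196 + 741\right) - 157\right) = - 83 \left(937 - 157\right) = \left(-83\right) 780 = -64740$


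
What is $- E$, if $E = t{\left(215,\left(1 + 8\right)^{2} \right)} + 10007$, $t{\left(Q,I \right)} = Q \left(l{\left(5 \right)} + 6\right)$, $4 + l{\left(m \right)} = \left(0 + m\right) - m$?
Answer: $-10437$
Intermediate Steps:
$l{\left(m \right)} = -4$ ($l{\left(m \right)} = -4 + \left(\left(0 + m\right) - m\right) = -4 + \left(m - m\right) = -4 + 0 = -4$)
$t{\left(Q,I \right)} = 2 Q$ ($t{\left(Q,I \right)} = Q \left(-4 + 6\right) = Q 2 = 2 Q$)
$E = 10437$ ($E = 2 \cdot 215 + 10007 = 430 + 10007 = 10437$)
$- E = \left(-1\right) 10437 = -10437$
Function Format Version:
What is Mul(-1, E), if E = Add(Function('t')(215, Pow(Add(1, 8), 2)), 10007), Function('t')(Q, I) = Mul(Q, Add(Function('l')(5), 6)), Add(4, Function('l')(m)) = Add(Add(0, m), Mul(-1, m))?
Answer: -10437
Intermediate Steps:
Function('l')(m) = -4 (Function('l')(m) = Add(-4, Add(Add(0, m), Mul(-1, m))) = Add(-4, Add(m, Mul(-1, m))) = Add(-4, 0) = -4)
Function('t')(Q, I) = Mul(2, Q) (Function('t')(Q, I) = Mul(Q, Add(-4, 6)) = Mul(Q, 2) = Mul(2, Q))
E = 10437 (E = Add(Mul(2, 215), 10007) = Add(430, 10007) = 10437)
Mul(-1, E) = Mul(-1, 10437) = -10437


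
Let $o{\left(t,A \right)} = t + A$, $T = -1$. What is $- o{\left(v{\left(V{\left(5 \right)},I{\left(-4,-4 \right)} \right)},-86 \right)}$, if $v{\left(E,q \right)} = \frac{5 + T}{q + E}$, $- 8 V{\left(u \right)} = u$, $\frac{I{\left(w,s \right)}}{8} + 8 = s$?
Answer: $\frac{66510}{773} \approx 86.041$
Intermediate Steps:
$I{\left(w,s \right)} = -64 + 8 s$
$V{\left(u \right)} = - \frac{u}{8}$
$v{\left(E,q \right)} = \frac{4}{E + q}$ ($v{\left(E,q \right)} = \frac{5 - 1}{q + E} = \frac{4}{E + q}$)
$o{\left(t,A \right)} = A + t$
$- o{\left(v{\left(V{\left(5 \right)},I{\left(-4,-4 \right)} \right)},-86 \right)} = - (-86 + \frac{4}{\left(- \frac{1}{8}\right) 5 + \left(-64 + 8 \left(-4\right)\right)}) = - (-86 + \frac{4}{- \frac{5}{8} - 96}) = - (-86 + \frac{4}{- \frac{773}{8}}) = - (-86 + 4 \left(- \frac{8}{773}\right)) = - (-86 - \frac{32}{773}) = \left(-1\right) \left(- \frac{66510}{773}\right) = \frac{66510}{773}$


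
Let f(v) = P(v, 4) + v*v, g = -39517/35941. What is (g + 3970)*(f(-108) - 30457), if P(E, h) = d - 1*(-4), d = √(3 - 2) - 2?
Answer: -2680323093870/35941 ≈ -7.4576e+7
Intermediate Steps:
d = -1 (d = √1 - 2 = 1 - 2 = -1)
g = -39517/35941 (g = -39517*1/35941 = -39517/35941 ≈ -1.0995)
P(E, h) = 3 (P(E, h) = -1 - 1*(-4) = -1 + 4 = 3)
f(v) = 3 + v² (f(v) = 3 + v*v = 3 + v²)
(g + 3970)*(f(-108) - 30457) = (-39517/35941 + 3970)*((3 + (-108)²) - 30457) = 142646253*((3 + 11664) - 30457)/35941 = 142646253*(11667 - 30457)/35941 = (142646253/35941)*(-18790) = -2680323093870/35941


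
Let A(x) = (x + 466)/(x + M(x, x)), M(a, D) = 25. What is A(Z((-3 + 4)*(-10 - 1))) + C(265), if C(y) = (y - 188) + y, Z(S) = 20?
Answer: 1764/5 ≈ 352.80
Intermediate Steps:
A(x) = (466 + x)/(25 + x) (A(x) = (x + 466)/(x + 25) = (466 + x)/(25 + x))
C(y) = -188 + 2*y (C(y) = (-188 + y) + y = -188 + 2*y)
A(Z((-3 + 4)*(-10 - 1))) + C(265) = (466 + 20)/(25 + 20) + (-188 + 2*265) = 486/45 + (-188 + 530) = (1/45)*486 + 342 = 54/5 + 342 = 1764/5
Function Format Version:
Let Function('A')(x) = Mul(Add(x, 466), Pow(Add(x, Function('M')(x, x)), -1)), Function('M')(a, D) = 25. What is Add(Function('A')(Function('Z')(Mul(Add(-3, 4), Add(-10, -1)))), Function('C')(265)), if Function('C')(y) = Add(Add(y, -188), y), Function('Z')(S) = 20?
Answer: Rational(1764, 5) ≈ 352.80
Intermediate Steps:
Function('A')(x) = Mul(Pow(Add(25, x), -1), Add(466, x)) (Function('A')(x) = Mul(Add(x, 466), Pow(Add(x, 25), -1)) = Mul(Add(466, x), Pow(Add(25, x), -1)) = Mul(Pow(Add(25, x), -1), Add(466, x)))
Function('C')(y) = Add(-188, Mul(2, y)) (Function('C')(y) = Add(Add(-188, y), y) = Add(-188, Mul(2, y)))
Add(Function('A')(Function('Z')(Mul(Add(-3, 4), Add(-10, -1)))), Function('C')(265)) = Add(Mul(Pow(Add(25, 20), -1), Add(466, 20)), Add(-188, Mul(2, 265))) = Add(Mul(Pow(45, -1), 486), Add(-188, 530)) = Add(Mul(Rational(1, 45), 486), 342) = Add(Rational(54, 5), 342) = Rational(1764, 5)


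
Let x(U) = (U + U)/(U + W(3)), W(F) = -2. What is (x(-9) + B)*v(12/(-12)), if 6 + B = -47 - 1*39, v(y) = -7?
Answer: 6958/11 ≈ 632.54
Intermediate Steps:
x(U) = 2*U/(-2 + U) (x(U) = (U + U)/(U - 2) = (2*U)/(-2 + U) = 2*U/(-2 + U))
B = -92 (B = -6 + (-47 - 1*39) = -6 + (-47 - 39) = -6 - 86 = -92)
(x(-9) + B)*v(12/(-12)) = (2*(-9)/(-2 - 9) - 92)*(-7) = (2*(-9)/(-11) - 92)*(-7) = (2*(-9)*(-1/11) - 92)*(-7) = (18/11 - 92)*(-7) = -994/11*(-7) = 6958/11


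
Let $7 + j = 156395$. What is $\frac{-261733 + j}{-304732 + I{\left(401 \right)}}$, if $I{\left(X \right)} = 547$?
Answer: $\frac{7023}{20279} \approx 0.34632$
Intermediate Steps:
$j = 156388$ ($j = -7 + 156395 = 156388$)
$\frac{-261733 + j}{-304732 + I{\left(401 \right)}} = \frac{-261733 + 156388}{-304732 + 547} = - \frac{105345}{-304185} = \left(-105345\right) \left(- \frac{1}{304185}\right) = \frac{7023}{20279}$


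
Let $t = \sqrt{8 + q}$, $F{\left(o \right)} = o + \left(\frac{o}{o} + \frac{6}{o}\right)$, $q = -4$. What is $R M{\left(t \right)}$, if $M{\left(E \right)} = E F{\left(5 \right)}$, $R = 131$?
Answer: $\frac{9432}{5} \approx 1886.4$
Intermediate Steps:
$F{\left(o \right)} = 1 + o + \frac{6}{o}$ ($F{\left(o \right)} = o + \left(1 + \frac{6}{o}\right) = 1 + o + \frac{6}{o}$)
$t = 2$ ($t = \sqrt{8 - 4} = \sqrt{4} = 2$)
$M{\left(E \right)} = \frac{36 E}{5}$ ($M{\left(E \right)} = E \left(1 + 5 + \frac{6}{5}\right) = E \frac{36}{5} = \frac{36 E}{5}$)
$R M{\left(t \right)} = 131 \cdot \frac{36}{5} \cdot 2 = 131 \cdot \frac{72}{5} = \frac{9432}{5}$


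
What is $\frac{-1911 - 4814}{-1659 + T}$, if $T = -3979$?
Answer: $\frac{6725}{5638} \approx 1.1928$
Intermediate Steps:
$\frac{-1911 - 4814}{-1659 + T} = \frac{-1911 - 4814}{-1659 - 3979} = - \frac{6725}{-5638} = \left(-6725\right) \left(- \frac{1}{5638}\right) = \frac{6725}{5638}$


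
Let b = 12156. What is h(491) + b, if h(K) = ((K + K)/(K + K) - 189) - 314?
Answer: 11654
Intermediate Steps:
h(K) = -502 (h(K) = ((2*K)/((2*K)) - 189) - 314 = ((2*K)*(1/(2*K)) - 189) - 314 = (1 - 189) - 314 = -188 - 314 = -502)
h(491) + b = -502 + 12156 = 11654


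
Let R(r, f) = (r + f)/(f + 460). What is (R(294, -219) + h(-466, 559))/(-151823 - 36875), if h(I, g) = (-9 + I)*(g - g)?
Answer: -75/45476218 ≈ -1.6492e-6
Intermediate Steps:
h(I, g) = 0 (h(I, g) = (-9 + I)*0 = 0)
R(r, f) = (f + r)/(460 + f)
(R(294, -219) + h(-466, 559))/(-151823 - 36875) = ((-219 + 294)/(460 - 219) + 0)/(-151823 - 36875) = (75/241 + 0)/(-188698) = ((1/241)*75 + 0)*(-1/188698) = (75/241 + 0)*(-1/188698) = (75/241)*(-1/188698) = -75/45476218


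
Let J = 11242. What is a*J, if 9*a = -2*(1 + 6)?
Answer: -157388/9 ≈ -17488.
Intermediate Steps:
a = -14/9 (a = (-2*(1 + 6))/9 = (-2*7)/9 = (1/9)*(-14) = -14/9 ≈ -1.5556)
a*J = -14/9*11242 = -157388/9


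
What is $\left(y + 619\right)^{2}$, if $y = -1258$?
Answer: $408321$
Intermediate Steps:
$\left(y + 619\right)^{2} = \left(-1258 + 619\right)^{2} = \left(-639\right)^{2} = 408321$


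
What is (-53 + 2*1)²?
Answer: 2601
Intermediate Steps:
(-53 + 2*1)² = (-53 + 2)² = (-51)² = 2601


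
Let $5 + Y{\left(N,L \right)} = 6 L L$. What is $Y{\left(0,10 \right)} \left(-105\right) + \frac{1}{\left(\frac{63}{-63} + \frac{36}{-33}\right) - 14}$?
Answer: $- \frac{11058086}{177} \approx -62475.0$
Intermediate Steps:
$Y{\left(N,L \right)} = -5 + 6 L^{2}$ ($Y{\left(N,L \right)} = -5 + 6 L L = -5 + 6 L^{2}$)
$Y{\left(0,10 \right)} \left(-105\right) + \frac{1}{\left(\frac{63}{-63} + \frac{36}{-33}\right) - 14} = \left(-5 + 6 \cdot 10^{2}\right) \left(-105\right) + \frac{1}{\left(\frac{63}{-63} + \frac{36}{-33}\right) - 14} = \left(-5 + 6 \cdot 100\right) \left(-105\right) + \frac{1}{\left(63 \left(- \frac{1}{63}\right) + 36 \left(- \frac{1}{33}\right)\right) - 14} = \left(-5 + 600\right) \left(-105\right) + \frac{1}{\left(-1 - \frac{12}{11}\right) - 14} = 595 \left(-105\right) + \frac{1}{- \frac{23}{11} - 14} = -62475 + \frac{1}{- \frac{177}{11}} = -62475 - \frac{11}{177} = - \frac{11058086}{177}$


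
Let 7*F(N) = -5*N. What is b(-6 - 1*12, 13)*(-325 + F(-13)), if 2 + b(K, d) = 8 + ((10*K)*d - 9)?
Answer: 5178030/7 ≈ 7.3972e+5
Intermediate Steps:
F(N) = -5*N/7 (F(N) = (-5*N)/7 = -5*N/7)
b(K, d) = -3 + 10*K*d (b(K, d) = -2 + (8 + ((10*K)*d - 9)) = -2 + (8 + (10*K*d - 9)) = -2 + (8 + (-9 + 10*K*d)) = -2 + (-1 + 10*K*d) = -3 + 10*K*d)
b(-6 - 1*12, 13)*(-325 + F(-13)) = (-3 + 10*(-6 - 1*12)*13)*(-325 - 5/7*(-13)) = (-3 + 10*(-6 - 12)*13)*(-325 + 65/7) = (-3 + 10*(-18)*13)*(-2210/7) = (-3 - 2340)*(-2210/7) = -2343*(-2210/7) = 5178030/7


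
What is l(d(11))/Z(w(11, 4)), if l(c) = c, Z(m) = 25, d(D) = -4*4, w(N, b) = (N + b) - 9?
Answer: -16/25 ≈ -0.64000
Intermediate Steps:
w(N, b) = -9 + N + b
d(D) = -16
l(d(11))/Z(w(11, 4)) = -16/25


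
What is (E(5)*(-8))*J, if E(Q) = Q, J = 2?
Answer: -80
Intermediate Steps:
(E(5)*(-8))*J = (5*(-8))*2 = -40*2 = -80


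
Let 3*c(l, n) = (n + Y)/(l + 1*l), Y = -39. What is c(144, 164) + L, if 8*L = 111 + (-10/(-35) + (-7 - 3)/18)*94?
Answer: 65615/6048 ≈ 10.849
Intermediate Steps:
c(l, n) = (-39 + n)/(6*l) (c(l, n) = ((n - 39)/(l + 1*l))/3 = ((-39 + n)/(l + l))/3 = ((-39 + n)/((2*l)))/3 = ((-39 + n)*(1/(2*l)))/3 = ((-39 + n)/(2*l))/3 = (-39 + n)/(6*l))
L = 5395/504 (L = (111 + (-10/(-35) + (-7 - 3)/18)*94)/8 = (111 + (-10*(-1/35) - 10*1/18)*94)/8 = (111 + (2/7 - 5/9)*94)/8 = (111 - 17/63*94)/8 = (111 - 1598/63)/8 = (⅛)*(5395/63) = 5395/504 ≈ 10.704)
c(144, 164) + L = (⅙)*(-39 + 164)/144 + 5395/504 = (⅙)*(1/144)*125 + 5395/504 = 125/864 + 5395/504 = 65615/6048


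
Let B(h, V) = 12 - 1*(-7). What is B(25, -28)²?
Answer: 361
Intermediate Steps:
B(h, V) = 19 (B(h, V) = 12 + 7 = 19)
B(25, -28)² = 19² = 361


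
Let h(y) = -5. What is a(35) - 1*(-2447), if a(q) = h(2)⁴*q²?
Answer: 768072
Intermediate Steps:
a(q) = 625*q² (a(q) = (-5)⁴*q² = 625*q²)
a(35) - 1*(-2447) = 625*35² - 1*(-2447) = 625*1225 + 2447 = 765625 + 2447 = 768072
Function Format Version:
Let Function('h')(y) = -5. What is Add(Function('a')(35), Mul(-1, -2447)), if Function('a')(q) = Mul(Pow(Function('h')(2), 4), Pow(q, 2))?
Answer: 768072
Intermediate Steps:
Function('a')(q) = Mul(625, Pow(q, 2)) (Function('a')(q) = Mul(Pow(-5, 4), Pow(q, 2)) = Mul(625, Pow(q, 2)))
Add(Function('a')(35), Mul(-1, -2447)) = Add(Mul(625, Pow(35, 2)), Mul(-1, -2447)) = Add(Mul(625, 1225), 2447) = Add(765625, 2447) = 768072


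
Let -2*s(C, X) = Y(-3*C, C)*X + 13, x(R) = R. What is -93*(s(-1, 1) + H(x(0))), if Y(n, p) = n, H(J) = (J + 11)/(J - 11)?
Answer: 837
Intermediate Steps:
H(J) = (11 + J)/(-11 + J)
s(C, X) = -13/2 + 3*C*X/2 (s(C, X) = -((-3*C)*X + 13)/2 = -(-3*C*X + 13)/2 = -(13 - 3*C*X)/2 = -13/2 + 3*C*X/2)
-93*(s(-1, 1) + H(x(0))) = -93*((-13/2 + (3/2)*(-1)*1) + (11 + 0)/(-11 + 0)) = -93*((-13/2 - 3/2) + 11/(-11)) = -93*(-8 - 1/11*11) = -93*(-8 - 1) = -93*(-9) = 837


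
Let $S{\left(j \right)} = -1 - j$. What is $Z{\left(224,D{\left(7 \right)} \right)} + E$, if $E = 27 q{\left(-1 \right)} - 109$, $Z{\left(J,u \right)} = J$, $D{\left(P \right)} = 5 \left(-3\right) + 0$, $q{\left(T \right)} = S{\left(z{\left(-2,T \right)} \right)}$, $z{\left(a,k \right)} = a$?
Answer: $142$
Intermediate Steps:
$q{\left(T \right)} = 1$ ($q{\left(T \right)} = -1 - -2 = -1 + 2 = 1$)
$D{\left(P \right)} = -15$ ($D{\left(P \right)} = -15 + 0 = -15$)
$E = -82$ ($E = 27 \cdot 1 - 109 = 27 - 109 = -82$)
$Z{\left(224,D{\left(7 \right)} \right)} + E = 224 - 82 = 142$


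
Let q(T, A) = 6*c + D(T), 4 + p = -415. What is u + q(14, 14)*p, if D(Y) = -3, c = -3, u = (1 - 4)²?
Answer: 8808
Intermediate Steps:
u = 9 (u = (-3)² = 9)
p = -419 (p = -4 - 415 = -419)
q(T, A) = -21 (q(T, A) = 6*(-3) - 3 = -18 - 3 = -21)
u + q(14, 14)*p = 9 - 21*(-419) = 9 + 8799 = 8808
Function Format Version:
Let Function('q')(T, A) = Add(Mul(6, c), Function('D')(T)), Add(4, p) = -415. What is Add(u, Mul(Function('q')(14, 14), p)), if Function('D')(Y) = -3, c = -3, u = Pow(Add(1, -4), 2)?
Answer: 8808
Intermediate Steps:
u = 9 (u = Pow(-3, 2) = 9)
p = -419 (p = Add(-4, -415) = -419)
Function('q')(T, A) = -21 (Function('q')(T, A) = Add(Mul(6, -3), -3) = Add(-18, -3) = -21)
Add(u, Mul(Function('q')(14, 14), p)) = Add(9, Mul(-21, -419)) = Add(9, 8799) = 8808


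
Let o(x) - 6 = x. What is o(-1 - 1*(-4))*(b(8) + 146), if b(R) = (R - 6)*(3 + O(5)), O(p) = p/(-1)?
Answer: 1278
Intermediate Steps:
o(x) = 6 + x
O(p) = -p (O(p) = p*(-1) = -p)
b(R) = 12 - 2*R (b(R) = (R - 6)*(3 - 1*5) = (-6 + R)*(3 - 5) = (-6 + R)*(-2) = 12 - 2*R)
o(-1 - 1*(-4))*(b(8) + 146) = (6 + (-1 - 1*(-4)))*((12 - 2*8) + 146) = (6 + (-1 + 4))*((12 - 16) + 146) = (6 + 3)*(-4 + 146) = 9*142 = 1278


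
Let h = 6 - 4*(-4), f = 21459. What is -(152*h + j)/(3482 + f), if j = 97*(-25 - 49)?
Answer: 3834/24941 ≈ 0.15372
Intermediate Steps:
h = 22 (h = 6 + 16 = 22)
j = -7178 (j = 97*(-74) = -7178)
-(152*h + j)/(3482 + f) = -(152*22 - 7178)/(3482 + 21459) = -(3344 - 7178)/24941 = -(-3834)/24941 = -1*(-3834/24941) = 3834/24941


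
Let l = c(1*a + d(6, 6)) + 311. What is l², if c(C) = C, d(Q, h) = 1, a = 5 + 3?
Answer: 102400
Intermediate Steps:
a = 8
l = 320 (l = (1*8 + 1) + 311 = (8 + 1) + 311 = 9 + 311 = 320)
l² = 320² = 102400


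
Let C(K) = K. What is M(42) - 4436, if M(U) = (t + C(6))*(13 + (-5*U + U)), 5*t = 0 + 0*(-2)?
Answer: -5366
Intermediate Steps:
t = 0 (t = (0 + 0*(-2))/5 = (0 + 0)/5 = (⅕)*0 = 0)
M(U) = 78 - 24*U (M(U) = (0 + 6)*(13 + (-5*U + U)) = 6*(13 - 4*U) = 78 - 24*U)
M(42) - 4436 = (78 - 24*42) - 4436 = (78 - 1008) - 4436 = -930 - 4436 = -5366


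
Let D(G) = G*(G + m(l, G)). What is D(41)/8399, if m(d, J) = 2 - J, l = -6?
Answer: 82/8399 ≈ 0.0097631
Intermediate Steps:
D(G) = 2*G (D(G) = G*(G + (2 - G)) = G*2 = 2*G)
D(41)/8399 = (2*41)/8399 = 82*(1/8399) = 82/8399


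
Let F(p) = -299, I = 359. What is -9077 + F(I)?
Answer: -9376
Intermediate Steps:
-9077 + F(I) = -9077 - 299 = -9376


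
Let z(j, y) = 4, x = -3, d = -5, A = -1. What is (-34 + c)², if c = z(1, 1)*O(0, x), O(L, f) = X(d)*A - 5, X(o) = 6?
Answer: 6084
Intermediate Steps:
O(L, f) = -11 (O(L, f) = 6*(-1) - 5 = -6 - 5 = -11)
c = -44 (c = 4*(-11) = -44)
(-34 + c)² = (-34 - 44)² = (-78)² = 6084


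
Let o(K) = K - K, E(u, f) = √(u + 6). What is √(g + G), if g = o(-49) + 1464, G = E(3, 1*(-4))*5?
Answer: √1479 ≈ 38.458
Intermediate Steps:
E(u, f) = √(6 + u)
o(K) = 0
G = 15 (G = √(6 + 3)*5 = √9*5 = 3*5 = 15)
g = 1464 (g = 0 + 1464 = 1464)
√(g + G) = √(1464 + 15) = √1479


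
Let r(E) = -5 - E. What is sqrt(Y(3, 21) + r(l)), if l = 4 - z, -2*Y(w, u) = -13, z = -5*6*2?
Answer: 5*I*sqrt(10)/2 ≈ 7.9057*I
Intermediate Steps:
z = -60 (z = -30*2 = -60)
Y(w, u) = 13/2 (Y(w, u) = -1/2*(-13) = 13/2)
l = 64 (l = 4 - 1*(-60) = 4 + 60 = 64)
sqrt(Y(3, 21) + r(l)) = sqrt(13/2 + (-5 - 1*64)) = sqrt(13/2 + (-5 - 64)) = sqrt(13/2 - 69) = sqrt(-125/2) = 5*I*sqrt(10)/2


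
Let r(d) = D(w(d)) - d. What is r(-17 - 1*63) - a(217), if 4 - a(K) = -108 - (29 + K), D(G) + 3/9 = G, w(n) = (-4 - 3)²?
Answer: -688/3 ≈ -229.33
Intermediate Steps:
w(n) = 49 (w(n) = (-7)² = 49)
D(G) = -⅓ + G
a(K) = 141 + K (a(K) = 4 - (-108 - (29 + K)) = 4 - (-108 + (-29 - K)) = 4 - (-137 - K) = 4 + (137 + K) = 141 + K)
r(d) = 146/3 - d (r(d) = (-⅓ + 49) - d = 146/3 - d)
r(-17 - 1*63) - a(217) = (146/3 - (-17 - 1*63)) - (141 + 217) = (146/3 - (-17 - 63)) - 1*358 = (146/3 - 1*(-80)) - 358 = (146/3 + 80) - 358 = 386/3 - 358 = -688/3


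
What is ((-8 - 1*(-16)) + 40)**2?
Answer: 2304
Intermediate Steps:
((-8 - 1*(-16)) + 40)**2 = ((-8 + 16) + 40)**2 = (8 + 40)**2 = 48**2 = 2304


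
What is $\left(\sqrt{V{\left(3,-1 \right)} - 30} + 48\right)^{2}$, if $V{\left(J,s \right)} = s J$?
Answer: $\left(48 + i \sqrt{33}\right)^{2} \approx 2271.0 + 551.48 i$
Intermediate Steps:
$V{\left(J,s \right)} = J s$
$\left(\sqrt{V{\left(3,-1 \right)} - 30} + 48\right)^{2} = \left(\sqrt{3 \left(-1\right) - 30} + 48\right)^{2} = \left(\sqrt{-3 - 30} + 48\right)^{2} = \left(\sqrt{-33} + 48\right)^{2} = \left(i \sqrt{33} + 48\right)^{2} = \left(48 + i \sqrt{33}\right)^{2}$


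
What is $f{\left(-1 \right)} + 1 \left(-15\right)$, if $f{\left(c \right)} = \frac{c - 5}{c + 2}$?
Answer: $-21$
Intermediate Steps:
$f{\left(c \right)} = \frac{-5 + c}{2 + c}$
$f{\left(-1 \right)} + 1 \left(-15\right) = \frac{-5 - 1}{2 - 1} + 1 \left(-15\right) = 1^{-1} \left(-6\right) - 15 = 1 \left(-6\right) - 15 = -6 - 15 = -21$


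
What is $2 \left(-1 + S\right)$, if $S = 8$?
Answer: $14$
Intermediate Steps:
$2 \left(-1 + S\right) = 2 \left(-1 + 8\right) = 2 \cdot 7 = 14$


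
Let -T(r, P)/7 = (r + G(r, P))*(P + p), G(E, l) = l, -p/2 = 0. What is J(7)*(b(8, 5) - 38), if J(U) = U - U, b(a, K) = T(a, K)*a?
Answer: 0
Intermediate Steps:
p = 0 (p = -2*0 = 0)
T(r, P) = -7*P*(P + r) (T(r, P) = -7*(r + P)*(P + 0) = -7*(P + r)*P = -7*P*(P + r))
b(a, K) = 7*K*a*(-K - a) (b(a, K) = (7*K*(-K - a))*a = 7*K*a*(-K - a))
J(U) = 0
J(7)*(b(8, 5) - 38) = 0*(-7*5*8*(5 + 8) - 38) = 0*(-7*5*8*13 - 38) = 0*(-3640 - 38) = 0*(-3678) = 0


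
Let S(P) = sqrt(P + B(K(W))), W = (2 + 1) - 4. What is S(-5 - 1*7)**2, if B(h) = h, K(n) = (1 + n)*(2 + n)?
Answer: -12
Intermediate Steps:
W = -1 (W = 3 - 4 = -1)
S(P) = sqrt(P) (S(P) = sqrt(P + (2 + (-1)**2 + 3*(-1))) = sqrt(P + (2 + 1 - 3)) = sqrt(P + 0) = sqrt(P))
S(-5 - 1*7)**2 = (sqrt(-5 - 1*7))**2 = (sqrt(-5 - 7))**2 = (sqrt(-12))**2 = (2*I*sqrt(3))**2 = -12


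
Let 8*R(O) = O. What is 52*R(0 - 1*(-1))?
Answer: 13/2 ≈ 6.5000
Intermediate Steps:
R(O) = O/8
52*R(0 - 1*(-1)) = 52*((0 - 1*(-1))/8) = 52*((0 + 1)/8) = 52*((⅛)*1) = 52*(⅛) = 13/2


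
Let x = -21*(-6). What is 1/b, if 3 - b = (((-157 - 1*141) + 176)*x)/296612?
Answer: 74153/226302 ≈ 0.32767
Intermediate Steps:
x = 126
b = 226302/74153 (b = 3 - ((-157 - 1*141) + 176)*126/296612 = 3 - ((-157 - 141) + 176)*126/296612 = 3 - (-298 + 176)*126/296612 = 3 - (-122*126)/296612 = 3 - (-15372)/296612 = 3 - 1*(-3843/74153) = 3 + 3843/74153 = 226302/74153 ≈ 3.0518)
1/b = 1/(226302/74153) = 74153/226302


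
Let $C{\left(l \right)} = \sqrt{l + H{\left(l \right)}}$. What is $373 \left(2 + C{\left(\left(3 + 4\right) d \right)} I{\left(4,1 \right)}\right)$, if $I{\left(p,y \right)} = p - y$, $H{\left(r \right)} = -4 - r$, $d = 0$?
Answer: $746 + 2238 i \approx 746.0 + 2238.0 i$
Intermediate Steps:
$C{\left(l \right)} = 2 i$ ($C{\left(l \right)} = \sqrt{l - \left(4 + l\right)} = \sqrt{-4} = 2 i$)
$373 \left(2 + C{\left(\left(3 + 4\right) d \right)} I{\left(4,1 \right)}\right) = 373 \left(2 + 2 i \left(4 - 1\right)\right) = 373 \left(2 + 2 i 3\right) = 373 \left(2 + 6 i\right) = 746 + 2238 i$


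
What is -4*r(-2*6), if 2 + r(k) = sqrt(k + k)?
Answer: 8 - 8*I*sqrt(6) ≈ 8.0 - 19.596*I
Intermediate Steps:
r(k) = -2 + sqrt(2)*sqrt(k) (r(k) = -2 + sqrt(k + k) = -2 + sqrt(2*k) = -2 + sqrt(2)*sqrt(k))
-4*r(-2*6) = -4*(-2 + sqrt(2)*sqrt(-2*6)) = -4*(-2 + sqrt(2)*sqrt(-12)) = -4*(-2 + sqrt(2)*(2*I*sqrt(3))) = -4*(-2 + 2*I*sqrt(6)) = 8 - 8*I*sqrt(6)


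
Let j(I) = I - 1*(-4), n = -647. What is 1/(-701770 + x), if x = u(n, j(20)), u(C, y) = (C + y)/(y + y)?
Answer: -48/33685583 ≈ -1.4249e-6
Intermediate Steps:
j(I) = 4 + I (j(I) = I + 4 = 4 + I)
u(C, y) = (C + y)/(2*y) (u(C, y) = (C + y)/((2*y)) = (C + y)*(1/(2*y)) = (C + y)/(2*y))
x = -623/48 (x = (-647 + (4 + 20))/(2*(4 + 20)) = (½)*(-647 + 24)/24 = (½)*(1/24)*(-623) = -623/48 ≈ -12.979)
1/(-701770 + x) = 1/(-701770 - 623/48) = 1/(-33685583/48) = -48/33685583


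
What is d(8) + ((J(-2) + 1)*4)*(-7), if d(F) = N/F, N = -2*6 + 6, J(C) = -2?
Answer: 109/4 ≈ 27.250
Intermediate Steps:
N = -6 (N = -12 + 6 = -6)
d(F) = -6/F
d(8) + ((J(-2) + 1)*4)*(-7) = -6/8 + ((-2 + 1)*4)*(-7) = -6*⅛ - 1*4*(-7) = -¾ - 4*(-7) = -¾ + 28 = 109/4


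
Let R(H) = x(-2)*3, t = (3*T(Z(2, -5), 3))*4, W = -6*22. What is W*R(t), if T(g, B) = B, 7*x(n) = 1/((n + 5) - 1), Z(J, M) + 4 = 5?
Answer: -198/7 ≈ -28.286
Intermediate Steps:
Z(J, M) = 1 (Z(J, M) = -4 + 5 = 1)
x(n) = 1/(7*(4 + n)) (x(n) = 1/(7*((n + 5) - 1)) = 1/(7*((5 + n) - 1)) = 1/(7*(4 + n)))
W = -132
t = 36 (t = (3*3)*4 = 9*4 = 36)
R(H) = 3/14 (R(H) = (1/(7*(4 - 2)))*3 = ((1/7)/2)*3 = ((1/7)*(1/2))*3 = (1/14)*3 = 3/14)
W*R(t) = -132*3/14 = -198/7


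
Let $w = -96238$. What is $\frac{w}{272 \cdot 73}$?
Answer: $- \frac{48119}{9928} \approx -4.8468$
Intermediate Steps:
$\frac{w}{272 \cdot 73} = - \frac{96238}{272 \cdot 73} = - \frac{96238}{19856} = \left(-96238\right) \frac{1}{19856} = - \frac{48119}{9928}$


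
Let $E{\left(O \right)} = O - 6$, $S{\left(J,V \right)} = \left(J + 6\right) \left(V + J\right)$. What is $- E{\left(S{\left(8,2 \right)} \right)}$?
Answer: $-134$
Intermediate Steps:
$S{\left(J,V \right)} = \left(6 + J\right) \left(J + V\right)$
$E{\left(O \right)} = -6 + O$
$- E{\left(S{\left(8,2 \right)} \right)} = - (-6 + \left(8^{2} + 6 \cdot 8 + 6 \cdot 2 + 8 \cdot 2\right)) = - (-6 + \left(64 + 48 + 12 + 16\right)) = - (-6 + 140) = \left(-1\right) 134 = -134$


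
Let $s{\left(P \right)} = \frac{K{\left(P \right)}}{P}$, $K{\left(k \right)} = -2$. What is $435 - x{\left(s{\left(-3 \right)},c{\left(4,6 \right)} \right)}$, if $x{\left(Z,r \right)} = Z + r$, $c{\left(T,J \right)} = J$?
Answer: $\frac{1285}{3} \approx 428.33$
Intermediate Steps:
$s{\left(P \right)} = - \frac{2}{P}$
$435 - x{\left(s{\left(-3 \right)},c{\left(4,6 \right)} \right)} = 435 - \left(- \frac{2}{-3} + 6\right) = 435 - \left(\left(-2\right) \left(- \frac{1}{3}\right) + 6\right) = 435 - \left(\frac{2}{3} + 6\right) = 435 - \frac{20}{3} = \frac{1285}{3}$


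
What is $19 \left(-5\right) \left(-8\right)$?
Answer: $760$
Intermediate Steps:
$19 \left(-5\right) \left(-8\right) = \left(-95\right) \left(-8\right) = 760$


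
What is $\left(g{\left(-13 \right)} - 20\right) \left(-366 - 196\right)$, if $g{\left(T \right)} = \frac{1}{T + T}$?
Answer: $\frac{146401}{13} \approx 11262.0$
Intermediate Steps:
$g{\left(T \right)} = \frac{1}{2 T}$
$\left(g{\left(-13 \right)} - 20\right) \left(-366 - 196\right) = \left(\frac{1}{2 \left(-13\right)} - 20\right) \left(-366 - 196\right) = \left(\frac{1}{2} \left(- \frac{1}{13}\right) - 20\right) \left(-562\right) = \left(- \frac{1}{26} - 20\right) \left(-562\right) = \left(- \frac{521}{26}\right) \left(-562\right) = \frac{146401}{13}$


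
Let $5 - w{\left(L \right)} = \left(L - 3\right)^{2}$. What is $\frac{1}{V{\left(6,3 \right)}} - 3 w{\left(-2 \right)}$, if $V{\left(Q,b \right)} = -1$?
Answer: $59$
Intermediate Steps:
$w{\left(L \right)} = 5 - \left(-3 + L\right)^{2}$ ($w{\left(L \right)} = 5 - \left(L - 3\right)^{2} = 5 - \left(-3 + L\right)^{2}$)
$\frac{1}{V{\left(6,3 \right)}} - 3 w{\left(-2 \right)} = \frac{1}{-1} - 3 \left(5 - \left(-3 - 2\right)^{2}\right) = -1 - 3 \left(5 - \left(-5\right)^{2}\right) = -1 - 3 \left(5 - 25\right) = -1 - -60 = -1 + 60 = 59$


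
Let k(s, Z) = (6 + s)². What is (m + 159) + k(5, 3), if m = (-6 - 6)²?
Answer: 424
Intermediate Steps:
m = 144 (m = (-12)² = 144)
(m + 159) + k(5, 3) = (144 + 159) + (6 + 5)² = 303 + 11² = 303 + 121 = 424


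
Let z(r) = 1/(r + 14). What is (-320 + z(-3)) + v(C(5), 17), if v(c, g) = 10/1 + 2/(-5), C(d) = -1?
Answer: -17067/55 ≈ -310.31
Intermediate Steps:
z(r) = 1/(14 + r)
v(c, g) = 48/5 (v(c, g) = 10*1 + 2*(-⅕) = 10 - ⅖ = 48/5)
(-320 + z(-3)) + v(C(5), 17) = (-320 + 1/(14 - 3)) + 48/5 = (-320 + 1/11) + 48/5 = -3519/11 + 48/5 = -17067/55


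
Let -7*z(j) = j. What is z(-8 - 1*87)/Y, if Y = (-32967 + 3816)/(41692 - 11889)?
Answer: -2831285/204057 ≈ -13.875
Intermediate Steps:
z(j) = -j/7
Y = -29151/29803 ≈ -0.97812
z(-8 - 1*87)/Y = (-(-8 - 1*87)/7)/(-29151/29803) = -(-8 - 87)/7*(-29803/29151) = -⅐*(-95)*(-29803/29151) = (95/7)*(-29803/29151) = -2831285/204057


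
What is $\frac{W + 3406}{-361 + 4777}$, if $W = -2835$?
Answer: $\frac{571}{4416} \approx 0.1293$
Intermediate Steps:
$\frac{W + 3406}{-361 + 4777} = \frac{-2835 + 3406}{-361 + 4777} = \frac{571}{4416}$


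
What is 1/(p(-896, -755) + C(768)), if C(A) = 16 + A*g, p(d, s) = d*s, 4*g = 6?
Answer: 1/677648 ≈ 1.4757e-6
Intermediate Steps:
g = 3/2 (g = (¼)*6 = 3/2 ≈ 1.5000)
C(A) = 16 + 3*A/2 (C(A) = 16 + A*(3/2) = 16 + 3*A/2)
1/(p(-896, -755) + C(768)) = 1/(-896*(-755) + (16 + (3/2)*768)) = 1/(676480 + (16 + 1152)) = 1/(676480 + 1168) = 1/677648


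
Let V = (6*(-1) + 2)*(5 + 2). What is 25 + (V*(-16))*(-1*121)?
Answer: -54183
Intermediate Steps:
V = -28 (V = (-6 + 2)*7 = -4*7 = -28)
25 + (V*(-16))*(-1*121) = 25 + (-28*(-16))*(-1*121) = 25 + 448*(-121) = 25 - 54208 = -54183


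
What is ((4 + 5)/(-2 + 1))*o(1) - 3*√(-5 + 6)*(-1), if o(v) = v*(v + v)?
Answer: -15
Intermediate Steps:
o(v) = 2*v² (o(v) = v*(2*v) = 2*v²)
((4 + 5)/(-2 + 1))*o(1) - 3*√(-5 + 6)*(-1) = ((4 + 5)/(-2 + 1))*(2*1²) - 3*√(-5 + 6)*(-1) = (9/(-1))*(2*1) - 3*√1*(-1) = (9*(-1))*2 - 3*1*(-1) = -9*2 - 3*(-1) = -18 + 3 = -15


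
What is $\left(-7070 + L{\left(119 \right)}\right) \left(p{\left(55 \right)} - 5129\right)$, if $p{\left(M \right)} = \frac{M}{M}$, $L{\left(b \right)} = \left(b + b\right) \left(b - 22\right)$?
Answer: $-82130048$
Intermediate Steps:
$L{\left(b \right)} = 2 b \left(-22 + b\right)$
$p{\left(M \right)} = 1$
$\left(-7070 + L{\left(119 \right)}\right) \left(p{\left(55 \right)} - 5129\right) = \left(-7070 + 2 \cdot 119 \left(-22 + 119\right)\right) \left(1 - 5129\right) = \left(-7070 + 2 \cdot 119 \cdot 97\right) \left(-5128\right) = \left(-7070 + 23086\right) \left(-5128\right) = 16016 \left(-5128\right) = -82130048$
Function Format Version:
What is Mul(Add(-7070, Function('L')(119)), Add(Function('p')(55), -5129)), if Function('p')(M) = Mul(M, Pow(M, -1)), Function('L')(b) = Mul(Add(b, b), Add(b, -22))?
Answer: -82130048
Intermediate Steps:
Function('L')(b) = Mul(2, b, Add(-22, b)) (Function('L')(b) = Mul(Mul(2, b), Add(-22, b)) = Mul(2, b, Add(-22, b)))
Function('p')(M) = 1
Mul(Add(-7070, Function('L')(119)), Add(Function('p')(55), -5129)) = Mul(Add(-7070, Mul(2, 119, Add(-22, 119))), Add(1, -5129)) = Mul(Add(-7070, Mul(2, 119, 97)), -5128) = Mul(Add(-7070, 23086), -5128) = Mul(16016, -5128) = -82130048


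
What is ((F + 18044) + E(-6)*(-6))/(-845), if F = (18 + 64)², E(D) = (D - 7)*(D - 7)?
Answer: -23754/845 ≈ -28.111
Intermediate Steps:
E(D) = (-7 + D)² (E(D) = (-7 + D)*(-7 + D) = (-7 + D)²)
F = 6724 (F = 82² = 6724)
((F + 18044) + E(-6)*(-6))/(-845) = ((6724 + 18044) + (-7 - 6)²*(-6))/(-845) = (24768 + (-13)²*(-6))*(-1/845) = (24768 + 169*(-6))*(-1/845) = (24768 - 1014)*(-1/845) = 23754*(-1/845) = -23754/845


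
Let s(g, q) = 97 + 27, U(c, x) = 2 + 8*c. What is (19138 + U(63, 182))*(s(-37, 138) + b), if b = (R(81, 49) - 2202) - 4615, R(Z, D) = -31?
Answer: -132086256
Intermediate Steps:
b = -6848 (b = (-31 - 2202) - 4615 = -2233 - 4615 = -6848)
s(g, q) = 124
(19138 + U(63, 182))*(s(-37, 138) + b) = (19138 + (2 + 8*63))*(124 - 6848) = (19138 + (2 + 504))*(-6724) = (19138 + 506)*(-6724) = 19644*(-6724) = -132086256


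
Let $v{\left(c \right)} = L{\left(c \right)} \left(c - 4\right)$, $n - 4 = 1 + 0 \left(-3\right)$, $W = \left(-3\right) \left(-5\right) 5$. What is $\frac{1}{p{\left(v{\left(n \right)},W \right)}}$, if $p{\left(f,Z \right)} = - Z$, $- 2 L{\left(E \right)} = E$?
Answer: $- \frac{1}{75} \approx -0.013333$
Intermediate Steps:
$L{\left(E \right)} = - \frac{E}{2}$
$W = 75$ ($W = 15 \cdot 5 = 75$)
$n = 5$ ($n = 4 + \left(1 + 0 \left(-3\right)\right) = 4 + \left(1 + 0\right) = 4 + 1 = 5$)
$v{\left(c \right)} = - \frac{c \left(-4 + c\right)}{2}$ ($v{\left(c \right)} = - \frac{c}{2} \left(c - 4\right) = - \frac{c}{2} \left(-4 + c\right) = - \frac{c \left(-4 + c\right)}{2}$)
$\frac{1}{p{\left(v{\left(n \right)},W \right)}} = \frac{1}{\left(-1\right) 75} = \frac{1}{-75} = - \frac{1}{75}$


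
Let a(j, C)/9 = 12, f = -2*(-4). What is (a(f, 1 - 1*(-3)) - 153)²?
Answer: 2025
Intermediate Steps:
f = 8
a(j, C) = 108 (a(j, C) = 9*12 = 108)
(a(f, 1 - 1*(-3)) - 153)² = (108 - 153)² = (-45)² = 2025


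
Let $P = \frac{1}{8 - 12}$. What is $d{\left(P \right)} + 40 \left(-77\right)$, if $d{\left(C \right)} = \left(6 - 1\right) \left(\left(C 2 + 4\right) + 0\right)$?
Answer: $- \frac{6125}{2} \approx -3062.5$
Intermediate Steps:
$P = - \frac{1}{4}$ ($P = \frac{1}{-4} = - \frac{1}{4} \approx -0.25$)
$d{\left(C \right)} = 20 + 10 C$ ($d{\left(C \right)} = 5 \left(\left(2 C + 4\right) + 0\right) = 5 \left(\left(4 + 2 C\right) + 0\right) = 5 \left(4 + 2 C\right) = 20 + 10 C$)
$d{\left(P \right)} + 40 \left(-77\right) = \left(20 + 10 \left(- \frac{1}{4}\right)\right) + 40 \left(-77\right) = \left(20 - \frac{5}{2}\right) - 3080 = \frac{35}{2} - 3080 = - \frac{6125}{2}$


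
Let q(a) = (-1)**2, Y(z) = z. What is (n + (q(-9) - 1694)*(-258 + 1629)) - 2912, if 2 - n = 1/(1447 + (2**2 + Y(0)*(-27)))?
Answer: -3372142864/1451 ≈ -2.3240e+6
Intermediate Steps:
n = 2901/1451 (n = 2 - 1/(1447 + (2**2 + 0*(-27))) = 2 - 1/(1447 + (4 + 0)) = 2 - 1/(1447 + 4) = 2 - 1/1451 = 2901/1451 ≈ 1.9993)
q(a) = 1
(n + (q(-9) - 1694)*(-258 + 1629)) - 2912 = (2901/1451 + (1 - 1694)*(-258 + 1629)) - 2912 = (2901/1451 - 1693*1371) - 2912 = (2901/1451 - 2321103) - 2912 = -3367917552/1451 - 2912 = -3372142864/1451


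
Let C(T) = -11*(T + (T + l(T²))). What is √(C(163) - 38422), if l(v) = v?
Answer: I*√334267 ≈ 578.16*I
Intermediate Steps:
C(T) = -22*T - 11*T² (C(T) = -11*(T + (T + T²)) = -11*(T² + 2*T) = -22*T - 11*T²)
√(C(163) - 38422) = √(11*163*(-2 - 1*163) - 38422) = √(11*163*(-2 - 163) - 38422) = √(11*163*(-165) - 38422) = √(-295845 - 38422) = √(-334267) = I*√334267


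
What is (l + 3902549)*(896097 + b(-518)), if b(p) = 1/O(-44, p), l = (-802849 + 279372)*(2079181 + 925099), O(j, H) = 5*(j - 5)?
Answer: -345269359816842337404/245 ≈ -1.4093e+18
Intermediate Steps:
O(j, H) = -25 + 5*j (O(j, H) = 5*(-5 + j) = -25 + 5*j)
l = -1572671481560 (l = -523477*3004280 = -1572671481560)
b(p) = -1/245 (b(p) = 1/(-25 + 5*(-44)) = 1/(-25 - 220) = 1/(-245) = -1/245)
(l + 3902549)*(896097 + b(-518)) = (-1572671481560 + 3902549)*(896097 - 1/245) = -1572667579011*219543764/245 = -345269359816842337404/245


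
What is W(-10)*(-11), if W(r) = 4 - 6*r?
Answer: -704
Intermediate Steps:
W(-10)*(-11) = (4 - 6*(-10))*(-11) = (4 + 60)*(-11) = 64*(-11) = -704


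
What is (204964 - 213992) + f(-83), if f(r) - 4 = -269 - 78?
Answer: -9371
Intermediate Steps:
f(r) = -343 (f(r) = 4 + (-269 - 78) = 4 - 347 = -343)
(204964 - 213992) + f(-83) = (204964 - 213992) - 343 = -9028 - 343 = -9371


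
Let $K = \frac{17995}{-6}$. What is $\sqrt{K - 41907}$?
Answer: $\frac{i \sqrt{1616622}}{6} \approx 211.91 i$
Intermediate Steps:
$K = - \frac{17995}{6}$ ($K = 17995 \left(- \frac{1}{6}\right) = - \frac{17995}{6} \approx -2999.2$)
$\sqrt{K - 41907} = \sqrt{- \frac{17995}{6} - 41907} = \sqrt{- \frac{269437}{6}} = \frac{i \sqrt{1616622}}{6}$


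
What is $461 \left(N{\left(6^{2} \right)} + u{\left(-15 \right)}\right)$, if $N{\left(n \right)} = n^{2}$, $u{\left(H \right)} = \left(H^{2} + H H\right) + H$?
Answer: $797991$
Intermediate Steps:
$u{\left(H \right)} = H + 2 H^{2}$ ($u{\left(H \right)} = \left(H^{2} + H^{2}\right) + H = 2 H^{2} + H = H + 2 H^{2}$)
$461 \left(N{\left(6^{2} \right)} + u{\left(-15 \right)}\right) = 461 \left(\left(6^{2}\right)^{2} - 15 \left(1 + 2 \left(-15\right)\right)\right) = 461 \left(36^{2} - 15 \left(1 - 30\right)\right) = 461 \left(1296 - -435\right) = 461 \left(1296 + 435\right) = 461 \cdot 1731 = 797991$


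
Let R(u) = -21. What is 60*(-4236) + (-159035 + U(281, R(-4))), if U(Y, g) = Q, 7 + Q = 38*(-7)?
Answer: -413468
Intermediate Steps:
Q = -273 (Q = -7 + 38*(-7) = -7 - 266 = -273)
U(Y, g) = -273
60*(-4236) + (-159035 + U(281, R(-4))) = 60*(-4236) + (-159035 - 273) = -254160 - 159308 = -413468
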